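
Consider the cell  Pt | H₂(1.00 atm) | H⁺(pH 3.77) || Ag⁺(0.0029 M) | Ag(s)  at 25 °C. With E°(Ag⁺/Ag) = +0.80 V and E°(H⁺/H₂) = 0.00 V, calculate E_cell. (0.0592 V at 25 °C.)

The Ag⁺/Ag couple is the cathode, so E°_cell = 0.80 V; n = 2.
[H⁺] = 10^(−3.77) = 1.7 × 10^-4 M, and Q = [H⁺]^2 / ([Ag⁺]^2·P(H₂)) = 0.00343.
E = E° − (0.0592/2) log Q = 0.80 − (0.0592/2)(-2.465) = 0.873 V.

0.87 V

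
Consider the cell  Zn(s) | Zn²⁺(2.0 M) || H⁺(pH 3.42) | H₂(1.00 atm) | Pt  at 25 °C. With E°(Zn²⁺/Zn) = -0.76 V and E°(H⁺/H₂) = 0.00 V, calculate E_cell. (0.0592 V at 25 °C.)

The hydrogen couple is the cathode, so E°_cell = 0.76 V; n = 2.
[H⁺] = 10^(−3.42) = 3.8 × 10^-4 M, and Q = [Zn²⁺]·P(H₂) / [H⁺]^2 = 1.38 × 10^7.
E = E° − (0.0592/2) log Q = 0.76 − (0.0592/2)(7.141) = 0.549 V.

0.55 V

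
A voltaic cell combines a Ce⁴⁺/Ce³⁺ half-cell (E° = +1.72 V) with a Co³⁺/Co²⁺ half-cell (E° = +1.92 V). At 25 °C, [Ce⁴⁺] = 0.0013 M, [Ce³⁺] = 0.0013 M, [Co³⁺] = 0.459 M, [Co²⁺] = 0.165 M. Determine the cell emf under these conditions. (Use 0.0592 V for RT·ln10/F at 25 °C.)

0.226 V

The Co³⁺/Co²⁺ couple has the higher reduction potential and acts as the cathode, so E°_cell = +1.92 − (+1.72) = 0.20 V.
Balancing electrons gives n = 1; the reaction quotient is Q = [Ce⁴⁺]·[Co²⁺]/([Ce³⁺]·[Co³⁺]) = 0.359.
At 25 °C, E = E° − (0.0592/n) log Q = 0.20 − (0.0592/1)(-0.444) = 0.200 + 0.026 = 0.226 V.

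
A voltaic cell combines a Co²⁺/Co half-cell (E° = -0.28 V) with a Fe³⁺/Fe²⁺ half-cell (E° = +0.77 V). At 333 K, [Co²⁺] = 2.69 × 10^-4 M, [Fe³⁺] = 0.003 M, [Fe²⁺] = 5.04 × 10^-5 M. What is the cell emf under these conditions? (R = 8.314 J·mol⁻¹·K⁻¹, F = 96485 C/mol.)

The Fe³⁺/Fe²⁺ couple has the higher reduction potential and acts as the cathode, so E°_cell = +0.77 − (-0.28) = 1.05 V.
Balancing electrons gives n = 2; the reaction quotient is Q = [Co²⁺]·[Fe²⁺]^2/[Fe³⁺]^2 = 7.59 × 10^-8.
E = E° − (RT/nF) ln Q = 1.05 − (8.314×333)/(2×96485) × (-16.394) = 1.050 + 0.235 = 1.285 V.

1.29 V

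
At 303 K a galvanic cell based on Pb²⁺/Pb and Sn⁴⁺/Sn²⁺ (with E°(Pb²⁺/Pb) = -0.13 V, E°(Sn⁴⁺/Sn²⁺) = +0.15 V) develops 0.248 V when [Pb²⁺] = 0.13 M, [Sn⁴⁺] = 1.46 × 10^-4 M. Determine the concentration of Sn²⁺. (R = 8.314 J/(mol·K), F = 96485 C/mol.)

0.013 M

From the Nernst equation, ln Q = nF(E° − E)/RT = 2×96485×(0.28 − 0.248)/(8.314×303) = 2.451, so Q = 11.6.
With Q = [Pb²⁺]·[Sn²⁺]/[Sn⁴⁺] and the known concentrations, [Sn²⁺] in the numerator gives [Sn²⁺] = 0.013 M.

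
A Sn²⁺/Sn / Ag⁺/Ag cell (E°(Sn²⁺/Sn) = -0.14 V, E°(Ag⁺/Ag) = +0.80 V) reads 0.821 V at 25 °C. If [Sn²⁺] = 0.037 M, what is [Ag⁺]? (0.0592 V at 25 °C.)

From the Nernst equation, log Q = n(E° − E)/0.0592 = 2(0.94 − 0.821)/0.0592 = 4.020, so Q = 1.05 × 10^4.
With Q = [Sn²⁺]/[Ag⁺]^2 and the known concentrations, [Ag⁺]^2 in the denominator gives [Ag⁺] = 0.0019 M.

0.0019 M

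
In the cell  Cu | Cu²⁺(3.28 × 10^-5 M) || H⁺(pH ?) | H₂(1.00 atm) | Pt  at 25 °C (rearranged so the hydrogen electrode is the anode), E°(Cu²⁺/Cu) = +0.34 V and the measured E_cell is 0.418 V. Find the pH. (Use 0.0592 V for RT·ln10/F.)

pH = 3.56

E°_cell = 0.34 V and n = 2.
log Q = n(E° − E)/0.0592 = 2×(0.34 − 0.418)/0.0592 = -2.635.
With Q = [H⁺]^2 / ([Cu²⁺]·P(H₂)), solving for [H⁺] gives log[H⁺] = -3.560, so pH = 3.56.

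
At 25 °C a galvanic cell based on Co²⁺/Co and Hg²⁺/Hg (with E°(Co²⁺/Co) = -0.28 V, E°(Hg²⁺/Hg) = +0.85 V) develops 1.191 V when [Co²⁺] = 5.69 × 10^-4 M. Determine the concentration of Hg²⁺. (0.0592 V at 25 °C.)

From the Nernst equation, log Q = n(E° − E)/0.0592 = 2(1.13 − 1.191)/0.0592 = -2.061, so Q = 0.00869.
With Q = [Co²⁺]/[Hg²⁺] and the known concentrations, [Hg²⁺] in the denominator gives [Hg²⁺] = 0.065 M.

0.065 M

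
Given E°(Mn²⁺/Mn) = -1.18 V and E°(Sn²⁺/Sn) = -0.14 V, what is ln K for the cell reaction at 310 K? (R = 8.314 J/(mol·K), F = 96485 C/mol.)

ln K = 77.9

E°_cell = -0.14 − (-1.18) = 1.04 V, with n = 2 electrons transferred.
At equilibrium E = 0, so the Nernst equation gives ln K = nFE°/RT = (2)(96485)(1.04)/((8.314)(310)) = 77.87.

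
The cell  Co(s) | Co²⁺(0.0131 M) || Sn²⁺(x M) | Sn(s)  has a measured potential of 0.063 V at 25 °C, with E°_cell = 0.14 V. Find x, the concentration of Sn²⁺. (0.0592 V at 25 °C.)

From the Nernst equation, log Q = n(E° − E)/0.0592 = 2(0.14 − 0.063)/0.0592 = 2.601, so Q = 399.
With Q = [Co²⁺]/[Sn²⁺] and the known concentrations, [Sn²⁺] in the denominator gives [Sn²⁺] = 3.3 × 10^-5 M.

3.3 × 10^-5 M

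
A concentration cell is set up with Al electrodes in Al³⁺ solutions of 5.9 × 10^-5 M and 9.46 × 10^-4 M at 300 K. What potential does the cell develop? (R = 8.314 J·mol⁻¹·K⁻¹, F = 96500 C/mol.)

0.024 V

Both half-cells are Al³⁺/Al, so E°_cell = 0. The concentrated side is the cathode; the cell reaction moves Al³⁺ from high to low concentration with n = 3.
Q = [Al³⁺]_dilute/[Al³⁺]_conc = 5.9 × 10^-5/9.46 × 10^-4 = 0.0624.
E = 0 − (RT/nF) ln Q = −((8.314×300)/(3×96500))(-2.775) = 0.0239 V.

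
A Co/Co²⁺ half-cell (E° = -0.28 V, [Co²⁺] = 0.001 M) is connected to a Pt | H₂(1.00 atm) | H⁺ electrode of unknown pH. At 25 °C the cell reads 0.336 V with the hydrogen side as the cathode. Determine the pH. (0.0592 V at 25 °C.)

E°_cell = 0.28 V and n = 2.
log Q = n(E° − E)/0.0592 = 2×(0.28 − 0.336)/0.0592 = -1.892.
With Q = [Co²⁺]·P(H₂) / [H⁺]^2, solving for [H⁺] gives log[H⁺] = -0.554, so pH = 0.55.

pH = 0.55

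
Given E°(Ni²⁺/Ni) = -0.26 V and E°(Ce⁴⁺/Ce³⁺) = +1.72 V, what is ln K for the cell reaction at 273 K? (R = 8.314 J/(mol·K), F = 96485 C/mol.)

ln K = 168.3

E°_cell = +1.72 − (-0.26) = 1.98 V, with n = 2 electrons transferred.
At equilibrium E = 0, so the Nernst equation gives ln K = nFE°/RT = (2)(96485)(1.98)/((8.314)(273)) = 168.34.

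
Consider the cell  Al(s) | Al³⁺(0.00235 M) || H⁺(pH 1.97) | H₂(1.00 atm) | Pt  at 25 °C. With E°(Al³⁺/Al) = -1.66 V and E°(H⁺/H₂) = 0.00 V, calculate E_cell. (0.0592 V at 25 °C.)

1.60 V

The hydrogen couple is the cathode, so E°_cell = 1.66 V; n = 6.
[H⁺] = 10^(−1.97) = 0.011 M, and Q = [Al³⁺]^2·P(H₂)^3 / [H⁺]^6 = 3.65 × 10^6.
E = E° − (0.0592/6) log Q = 1.66 − (0.0592/6)(6.562) = 1.595 V.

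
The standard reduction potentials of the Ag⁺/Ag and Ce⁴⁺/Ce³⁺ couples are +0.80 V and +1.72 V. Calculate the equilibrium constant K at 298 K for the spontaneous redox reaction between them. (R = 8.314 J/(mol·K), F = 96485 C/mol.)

3.6 × 10^15

E°_cell = +1.72 − (+0.80) = 0.92 V, with n = 1 electron transferred.
At equilibrium E = 0, so the Nernst equation gives ln K = nFE°/RT = (1)(96485)(0.92)/((8.314)(298)) = 35.83.
K = e^35.83 = 3.6 × 10^15.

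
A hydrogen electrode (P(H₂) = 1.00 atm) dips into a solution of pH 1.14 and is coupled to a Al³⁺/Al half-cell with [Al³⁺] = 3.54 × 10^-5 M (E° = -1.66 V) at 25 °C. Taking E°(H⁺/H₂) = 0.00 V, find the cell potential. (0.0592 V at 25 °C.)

1.68 V

The hydrogen couple is the cathode, so E°_cell = 1.66 V; n = 6.
[H⁺] = 10^(−1.14) = 0.072 M, and Q = [Al³⁺]^2·P(H₂)^3 / [H⁺]^6 = 0.00867.
E = E° − (0.0592/6) log Q = 1.66 − (0.0592/6)(-2.062) = 1.680 V.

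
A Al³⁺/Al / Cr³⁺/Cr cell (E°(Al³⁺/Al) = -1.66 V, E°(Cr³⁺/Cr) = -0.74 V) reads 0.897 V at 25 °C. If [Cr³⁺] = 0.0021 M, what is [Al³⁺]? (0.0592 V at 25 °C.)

0.031 M

From the Nernst equation, log Q = n(E° − E)/0.0592 = 3(0.92 − 0.897)/0.0592 = 1.166, so Q = 14.6.
With Q = [Al³⁺]/[Cr³⁺] and the known concentrations, [Al³⁺] in the numerator gives [Al³⁺] = 0.031 M.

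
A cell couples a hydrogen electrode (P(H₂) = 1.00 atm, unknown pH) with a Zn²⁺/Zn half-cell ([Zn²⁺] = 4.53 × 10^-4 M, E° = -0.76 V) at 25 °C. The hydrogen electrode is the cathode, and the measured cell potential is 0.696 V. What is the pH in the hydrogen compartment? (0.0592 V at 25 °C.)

E°_cell = 0.76 V and n = 2.
log Q = n(E° − E)/0.0592 = 2×(0.76 − 0.696)/0.0592 = 2.162.
With Q = [Zn²⁺]·P(H₂) / [H⁺]^2, solving for [H⁺] gives log[H⁺] = -2.753, so pH = 2.75.

pH = 2.75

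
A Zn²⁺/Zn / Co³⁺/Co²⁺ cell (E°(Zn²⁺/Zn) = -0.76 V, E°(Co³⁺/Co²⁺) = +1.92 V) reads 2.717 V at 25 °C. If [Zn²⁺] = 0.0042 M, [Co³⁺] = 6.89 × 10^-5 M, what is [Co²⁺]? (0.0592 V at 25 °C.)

From the Nernst equation, log Q = n(E° − E)/0.0592 = 2(2.68 − 2.717)/0.0592 = -1.250, so Q = 0.0562.
With Q = [Zn²⁺]·[Co²⁺]^2/[Co³⁺]^2 and the known concentrations, [Co²⁺]^2 in the numerator gives [Co²⁺] = 2.5 × 10^-4 M.

2.5 × 10^-4 M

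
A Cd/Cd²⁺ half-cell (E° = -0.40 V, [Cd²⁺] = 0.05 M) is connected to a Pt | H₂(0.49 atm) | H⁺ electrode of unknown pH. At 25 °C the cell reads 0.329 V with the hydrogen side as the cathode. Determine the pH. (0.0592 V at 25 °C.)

pH = 2.00

E°_cell = 0.40 V and n = 2.
log Q = n(E° − E)/0.0592 = 2×(0.40 − 0.329)/0.0592 = 2.399.
With Q = [Cd²⁺]·P(H₂) / [H⁺]^2, solving for [H⁺] gives log[H⁺] = -2.005, so pH = 2.00.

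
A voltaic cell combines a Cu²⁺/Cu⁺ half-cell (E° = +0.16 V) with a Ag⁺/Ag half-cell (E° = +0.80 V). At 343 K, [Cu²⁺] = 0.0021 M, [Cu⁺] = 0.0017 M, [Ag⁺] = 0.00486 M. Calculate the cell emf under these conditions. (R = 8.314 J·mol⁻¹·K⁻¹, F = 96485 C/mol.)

The Ag⁺/Ag couple has the higher reduction potential and acts as the cathode, so E°_cell = +0.80 − (+0.16) = 0.64 V.
Balancing electrons gives n = 1; the reaction quotient is Q = [Cu²⁺]/([Cu⁺]·[Ag⁺]) = 254.
E = E° − (RT/nF) ln Q = 0.64 − (8.314×343)/(1×96485) × (5.538) = 0.640 − 0.164 = 0.476 V.

0.476 V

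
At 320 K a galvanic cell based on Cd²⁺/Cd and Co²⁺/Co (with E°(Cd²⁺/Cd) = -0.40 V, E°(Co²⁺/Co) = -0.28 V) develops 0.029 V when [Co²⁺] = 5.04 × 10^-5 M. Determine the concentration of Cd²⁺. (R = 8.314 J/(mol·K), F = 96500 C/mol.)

From the Nernst equation, ln Q = nF(E° − E)/RT = 2×96500×(0.12 − 0.029)/(8.314×320) = 6.601, so Q = 736.
With Q = [Cd²⁺]/[Co²⁺] and the known concentrations, [Cd²⁺] in the numerator gives [Cd²⁺] = 0.037 M.

0.037 M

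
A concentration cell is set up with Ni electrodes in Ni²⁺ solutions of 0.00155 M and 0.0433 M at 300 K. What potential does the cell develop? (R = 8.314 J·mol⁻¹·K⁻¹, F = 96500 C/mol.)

0.043 V

Both half-cells are Ni²⁺/Ni, so E°_cell = 0. The concentrated side is the cathode; the cell reaction moves Ni²⁺ from high to low concentration with n = 2.
Q = [Ni²⁺]_dilute/[Ni²⁺]_conc = 0.00155/0.0433 = 0.0358.
E = 0 − (RT/nF) ln Q = −((8.314×300)/(2×96500))(-3.330) = 0.0430 V.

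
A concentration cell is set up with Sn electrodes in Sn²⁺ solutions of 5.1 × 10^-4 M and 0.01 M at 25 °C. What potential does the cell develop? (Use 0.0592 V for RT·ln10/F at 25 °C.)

0.038 V

Both half-cells are Sn²⁺/Sn, so E°_cell = 0. The concentrated side is the cathode; the cell reaction moves Sn²⁺ from high to low concentration with n = 2.
Q = [Sn²⁺]_dilute/[Sn²⁺]_conc = 5.1 × 10^-4/0.01 = 0.0510.
E = 0 − (0.0592/2) log Q = −(0.0592/2)(-1.292) = 0.0382 V.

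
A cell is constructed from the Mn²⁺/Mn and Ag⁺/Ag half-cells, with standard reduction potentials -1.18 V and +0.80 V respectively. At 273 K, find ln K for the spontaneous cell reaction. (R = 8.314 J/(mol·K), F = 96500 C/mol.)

ln K = 168.4

E°_cell = +0.80 − (-1.18) = 1.98 V, with n = 2 electrons transferred.
At equilibrium E = 0, so the Nernst equation gives ln K = nFE°/RT = (2)(96500)(1.98)/((8.314)(273)) = 168.36.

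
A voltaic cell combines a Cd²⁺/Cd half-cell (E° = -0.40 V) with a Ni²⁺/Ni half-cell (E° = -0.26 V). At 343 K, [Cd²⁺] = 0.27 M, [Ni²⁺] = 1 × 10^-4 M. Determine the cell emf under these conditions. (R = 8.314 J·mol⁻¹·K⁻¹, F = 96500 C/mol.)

0.023 V

The Ni²⁺/Ni couple has the higher reduction potential and acts as the cathode, so E°_cell = -0.26 − (-0.40) = 0.14 V.
Balancing electrons gives n = 2; the reaction quotient is Q = [Cd²⁺]/[Ni²⁺] = 2700.
E = E° − (RT/nF) ln Q = 0.14 − (8.314×343)/(2×96500) × (7.901) = 0.140 − 0.117 = 0.023 V.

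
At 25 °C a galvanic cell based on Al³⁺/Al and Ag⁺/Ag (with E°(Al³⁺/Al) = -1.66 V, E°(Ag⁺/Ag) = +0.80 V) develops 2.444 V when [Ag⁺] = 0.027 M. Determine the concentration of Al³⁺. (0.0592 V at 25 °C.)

From the Nernst equation, log Q = n(E° − E)/0.0592 = 3(2.46 − 2.444)/0.0592 = 0.811, so Q = 6.47.
With Q = [Al³⁺]/[Ag⁺]^3 and the known concentrations, [Al³⁺] in the numerator gives [Al³⁺] = 1.3 × 10^-4 M.

1.3 × 10^-4 M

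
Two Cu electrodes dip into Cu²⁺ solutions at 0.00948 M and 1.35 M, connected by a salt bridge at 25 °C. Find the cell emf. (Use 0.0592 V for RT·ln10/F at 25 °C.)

Both half-cells are Cu²⁺/Cu, so E°_cell = 0. The concentrated side is the cathode; the cell reaction moves Cu²⁺ from high to low concentration with n = 2.
Q = [Cu²⁺]_dilute/[Cu²⁺]_conc = 0.00948/1.35 = 0.00702.
E = 0 − (0.0592/2) log Q = −(0.0592/2)(-2.154) = 0.0638 V.

0.064 V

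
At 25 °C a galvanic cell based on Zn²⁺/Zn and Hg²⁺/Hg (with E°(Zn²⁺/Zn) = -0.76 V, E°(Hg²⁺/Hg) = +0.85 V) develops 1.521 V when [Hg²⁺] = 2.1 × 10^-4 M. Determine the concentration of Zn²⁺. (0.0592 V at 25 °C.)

0.21 M

From the Nernst equation, log Q = n(E° − E)/0.0592 = 2(1.61 − 1.521)/0.0592 = 3.007, so Q = 1020.
With Q = [Zn²⁺]/[Hg²⁺] and the known concentrations, [Zn²⁺] in the numerator gives [Zn²⁺] = 0.21 M.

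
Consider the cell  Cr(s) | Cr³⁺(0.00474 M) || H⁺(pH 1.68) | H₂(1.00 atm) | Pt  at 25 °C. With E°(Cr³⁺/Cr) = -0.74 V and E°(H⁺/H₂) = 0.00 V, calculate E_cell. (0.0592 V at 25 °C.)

The hydrogen couple is the cathode, so E°_cell = 0.74 V; n = 6.
[H⁺] = 10^(−1.68) = 0.021 M, and Q = [Cr³⁺]^2·P(H₂)^3 / [H⁺]^6 = 2.7 × 10^5.
E = E° − (0.0592/6) log Q = 0.74 − (0.0592/6)(5.432) = 0.686 V.

0.69 V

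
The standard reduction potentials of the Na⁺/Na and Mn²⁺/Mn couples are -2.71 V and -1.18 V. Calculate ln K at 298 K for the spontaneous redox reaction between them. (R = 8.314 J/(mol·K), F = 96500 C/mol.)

E°_cell = -1.18 − (-2.71) = 1.53 V, with n = 2 electrons transferred.
At equilibrium E = 0, so the Nernst equation gives ln K = nFE°/RT = (2)(96500)(1.53)/((8.314)(298)) = 119.19.

ln K = 119.2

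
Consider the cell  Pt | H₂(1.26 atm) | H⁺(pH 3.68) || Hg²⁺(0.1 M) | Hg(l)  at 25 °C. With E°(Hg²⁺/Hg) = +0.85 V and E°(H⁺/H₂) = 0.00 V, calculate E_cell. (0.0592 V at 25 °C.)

1.04 V

The Hg²⁺/Hg couple is the cathode, so E°_cell = 0.85 V; n = 2.
[H⁺] = 10^(−3.68) = 2.1 × 10^-4 M, and Q = [H⁺]^2 / ([Hg²⁺]·P(H₂)) = 3.46 × 10^-7.
E = E° − (0.0592/2) log Q = 0.85 − (0.0592/2)(-6.460) = 1.041 V.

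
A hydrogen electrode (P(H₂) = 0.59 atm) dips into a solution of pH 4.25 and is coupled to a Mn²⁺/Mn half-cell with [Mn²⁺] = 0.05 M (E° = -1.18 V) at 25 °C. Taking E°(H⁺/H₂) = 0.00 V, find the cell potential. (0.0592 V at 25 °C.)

The hydrogen couple is the cathode, so E°_cell = 1.18 V; n = 2.
[H⁺] = 10^(−4.25) = 5.6 × 10^-5 M, and Q = [Mn²⁺]·P(H₂) / [H⁺]^2 = 9.33 × 10^6.
E = E° − (0.0592/2) log Q = 1.18 − (0.0592/2)(6.970) = 0.974 V.

0.97 V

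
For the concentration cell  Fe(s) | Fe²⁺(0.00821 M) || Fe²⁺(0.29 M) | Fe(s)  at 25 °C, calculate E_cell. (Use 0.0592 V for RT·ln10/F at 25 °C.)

0.046 V

Both half-cells are Fe²⁺/Fe, so E°_cell = 0. The concentrated side is the cathode; the cell reaction moves Fe²⁺ from high to low concentration with n = 2.
Q = [Fe²⁺]_dilute/[Fe²⁺]_conc = 0.00821/0.29 = 0.0283.
E = 0 − (0.0592/2) log Q = −(0.0592/2)(-1.548) = 0.0458 V.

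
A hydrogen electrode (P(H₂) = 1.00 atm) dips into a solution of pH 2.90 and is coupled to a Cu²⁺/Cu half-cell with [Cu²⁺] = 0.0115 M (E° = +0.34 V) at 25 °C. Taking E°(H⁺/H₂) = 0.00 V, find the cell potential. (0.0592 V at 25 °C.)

The Cu²⁺/Cu couple is the cathode, so E°_cell = 0.34 V; n = 2.
[H⁺] = 10^(−2.90) = 0.0013 M, and Q = [H⁺]^2 / ([Cu²⁺]·P(H₂)) = 1.38 × 10^-4.
E = E° − (0.0592/2) log Q = 0.34 − (0.0592/2)(-3.861) = 0.454 V.

0.45 V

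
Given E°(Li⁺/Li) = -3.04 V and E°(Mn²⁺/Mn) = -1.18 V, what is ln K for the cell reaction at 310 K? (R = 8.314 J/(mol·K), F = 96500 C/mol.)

ln K = 139.3

E°_cell = -1.18 − (-3.04) = 1.86 V, with n = 2 electrons transferred.
At equilibrium E = 0, so the Nernst equation gives ln K = nFE°/RT = (2)(96500)(1.86)/((8.314)(310)) = 139.28.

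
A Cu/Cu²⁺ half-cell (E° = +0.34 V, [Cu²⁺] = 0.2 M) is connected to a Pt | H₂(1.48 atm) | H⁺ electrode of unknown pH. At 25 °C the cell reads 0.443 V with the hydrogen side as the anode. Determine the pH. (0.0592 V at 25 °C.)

pH = 2.00

E°_cell = 0.34 V and n = 2.
log Q = n(E° − E)/0.0592 = 2×(0.34 − 0.443)/0.0592 = -3.480.
With Q = [H⁺]^2 / ([Cu²⁺]·P(H₂)), solving for [H⁺] gives log[H⁺] = -2.004, so pH = 2.00.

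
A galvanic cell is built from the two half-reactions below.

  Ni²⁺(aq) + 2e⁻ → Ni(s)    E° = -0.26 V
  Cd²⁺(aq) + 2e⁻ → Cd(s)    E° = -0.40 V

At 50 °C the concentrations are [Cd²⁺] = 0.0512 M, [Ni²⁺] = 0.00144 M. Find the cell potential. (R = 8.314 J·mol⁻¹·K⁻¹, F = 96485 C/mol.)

0.090 V

The Ni²⁺/Ni couple has the higher reduction potential and acts as the cathode, so E°_cell = -0.26 − (-0.40) = 0.14 V.
Balancing electrons gives n = 2; the reaction quotient is Q = [Cd²⁺]/[Ni²⁺] = 35.6.
E = E° − (RT/nF) ln Q = 0.14 − (8.314×323)/(2×96485) × (3.571) = 0.140 − 0.050 = 0.090 V.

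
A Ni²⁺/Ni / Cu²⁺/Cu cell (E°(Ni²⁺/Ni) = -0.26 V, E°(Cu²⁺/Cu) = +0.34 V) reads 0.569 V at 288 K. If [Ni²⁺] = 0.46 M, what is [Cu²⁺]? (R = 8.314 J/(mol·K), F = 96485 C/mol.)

From the Nernst equation, ln Q = nF(E° − E)/RT = 2×96485×(0.60 − 0.569)/(8.314×288) = 2.498, so Q = 12.2.
With Q = [Ni²⁺]/[Cu²⁺] and the known concentrations, [Cu²⁺] in the denominator gives [Cu²⁺] = 0.038 M.

0.038 M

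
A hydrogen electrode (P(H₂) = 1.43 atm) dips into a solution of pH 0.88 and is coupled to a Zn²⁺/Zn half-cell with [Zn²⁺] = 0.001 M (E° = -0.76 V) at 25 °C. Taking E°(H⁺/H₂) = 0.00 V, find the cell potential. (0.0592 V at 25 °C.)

The hydrogen couple is the cathode, so E°_cell = 0.76 V; n = 2.
[H⁺] = 10^(−0.88) = 0.13 M, and Q = [Zn²⁺]·P(H₂) / [H⁺]^2 = 0.0823.
E = E° − (0.0592/2) log Q = 0.76 − (0.0592/2)(-1.085) = 0.792 V.

0.79 V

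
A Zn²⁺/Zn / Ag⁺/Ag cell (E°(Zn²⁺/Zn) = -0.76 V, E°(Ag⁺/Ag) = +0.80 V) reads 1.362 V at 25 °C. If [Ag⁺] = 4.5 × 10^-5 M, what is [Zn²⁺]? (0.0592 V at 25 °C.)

0.0099 M

From the Nernst equation, log Q = n(E° − E)/0.0592 = 2(1.56 − 1.362)/0.0592 = 6.689, so Q = 4.89 × 10^6.
With Q = [Zn²⁺]/[Ag⁺]^2 and the known concentrations, [Zn²⁺] in the numerator gives [Zn²⁺] = 0.0099 M.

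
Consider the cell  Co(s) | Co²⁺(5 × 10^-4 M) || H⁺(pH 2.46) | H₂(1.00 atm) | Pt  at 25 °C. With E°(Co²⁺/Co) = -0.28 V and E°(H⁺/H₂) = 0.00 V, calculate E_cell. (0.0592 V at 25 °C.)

The hydrogen couple is the cathode, so E°_cell = 0.28 V; n = 2.
[H⁺] = 10^(−2.46) = 0.0035 M, and Q = [Co²⁺]·P(H₂) / [H⁺]^2 = 41.6.
E = E° − (0.0592/2) log Q = 0.28 − (0.0592/2)(1.619) = 0.232 V.

0.23 V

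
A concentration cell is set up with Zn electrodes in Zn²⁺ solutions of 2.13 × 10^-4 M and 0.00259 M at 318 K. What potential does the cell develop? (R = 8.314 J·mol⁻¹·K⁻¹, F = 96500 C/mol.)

0.034 V

Both half-cells are Zn²⁺/Zn, so E°_cell = 0. The concentrated side is the cathode; the cell reaction moves Zn²⁺ from high to low concentration with n = 2.
Q = [Zn²⁺]_dilute/[Zn²⁺]_conc = 2.13 × 10^-4/0.00259 = 0.0822.
E = 0 − (RT/nF) ln Q = −((8.314×318)/(2×96500))(-2.498) = 0.0342 V.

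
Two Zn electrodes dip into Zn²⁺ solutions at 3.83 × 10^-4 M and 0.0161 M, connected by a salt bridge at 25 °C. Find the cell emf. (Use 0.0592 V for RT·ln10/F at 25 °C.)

Both half-cells are Zn²⁺/Zn, so E°_cell = 0. The concentrated side is the cathode; the cell reaction moves Zn²⁺ from high to low concentration with n = 2.
Q = [Zn²⁺]_dilute/[Zn²⁺]_conc = 3.83 × 10^-4/0.0161 = 0.0238.
E = 0 − (0.0592/2) log Q = −(0.0592/2)(-1.624) = 0.0481 V.

0.048 V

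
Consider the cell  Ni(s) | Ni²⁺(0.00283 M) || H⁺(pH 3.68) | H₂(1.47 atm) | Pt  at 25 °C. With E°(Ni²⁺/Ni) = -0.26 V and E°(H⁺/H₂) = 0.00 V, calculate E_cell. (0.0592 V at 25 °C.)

0.11 V

The hydrogen couple is the cathode, so E°_cell = 0.26 V; n = 2.
[H⁺] = 10^(−3.68) = 2.1 × 10^-4 M, and Q = [Ni²⁺]·P(H₂) / [H⁺]^2 = 9.53 × 10^4.
E = E° − (0.0592/2) log Q = 0.26 − (0.0592/2)(4.979) = 0.113 V.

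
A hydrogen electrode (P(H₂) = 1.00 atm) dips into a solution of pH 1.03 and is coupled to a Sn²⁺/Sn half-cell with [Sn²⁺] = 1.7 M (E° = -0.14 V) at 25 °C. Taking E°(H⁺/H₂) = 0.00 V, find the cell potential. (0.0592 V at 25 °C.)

The hydrogen couple is the cathode, so E°_cell = 0.14 V; n = 2.
[H⁺] = 10^(−1.03) = 0.093 M, and Q = [Sn²⁺]·P(H₂) / [H⁺]^2 = 195.
E = E° − (0.0592/2) log Q = 0.14 − (0.0592/2)(2.290) = 0.072 V.

0.072 V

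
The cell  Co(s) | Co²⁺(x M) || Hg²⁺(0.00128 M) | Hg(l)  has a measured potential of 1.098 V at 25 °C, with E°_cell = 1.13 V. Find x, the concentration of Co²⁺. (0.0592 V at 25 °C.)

0.015 M

From the Nernst equation, log Q = n(E° − E)/0.0592 = 2(1.13 − 1.098)/0.0592 = 1.081, so Q = 12.1.
With Q = [Co²⁺]/[Hg²⁺] and the known concentrations, [Co²⁺] in the numerator gives [Co²⁺] = 0.015 M.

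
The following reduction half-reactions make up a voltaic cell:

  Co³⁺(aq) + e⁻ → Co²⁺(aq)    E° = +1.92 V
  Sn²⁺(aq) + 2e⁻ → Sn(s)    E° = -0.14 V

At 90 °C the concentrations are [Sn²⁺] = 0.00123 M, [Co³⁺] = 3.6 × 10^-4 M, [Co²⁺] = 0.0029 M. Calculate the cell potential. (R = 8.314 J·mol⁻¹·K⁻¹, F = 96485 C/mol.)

The Co³⁺/Co²⁺ couple has the higher reduction potential and acts as the cathode, so E°_cell = +1.92 − (-0.14) = 2.06 V.
Balancing electrons gives n = 2; the reaction quotient is Q = [Sn²⁺]·[Co²⁺]^2/[Co³⁺]^2 = 0.0798.
E = E° − (RT/nF) ln Q = 2.06 − (8.314×363)/(2×96485) × (-2.528) = 2.060 + 0.040 = 2.100 V.

2.10 V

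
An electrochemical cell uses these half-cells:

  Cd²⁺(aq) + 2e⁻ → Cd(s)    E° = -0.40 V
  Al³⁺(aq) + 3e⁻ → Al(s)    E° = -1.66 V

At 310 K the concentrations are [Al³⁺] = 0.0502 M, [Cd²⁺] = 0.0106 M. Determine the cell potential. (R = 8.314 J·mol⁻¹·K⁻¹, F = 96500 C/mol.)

1.23 V

The Cd²⁺/Cd couple has the higher reduction potential and acts as the cathode, so E°_cell = -0.40 − (-1.66) = 1.26 V.
Balancing electrons gives n = 6; the reaction quotient is Q = [Al³⁺]^2/[Cd²⁺]^3 = 2120.
E = E° − (RT/nF) ln Q = 1.26 − (8.314×310)/(6×96500) × (7.657) = 1.260 − 0.034 = 1.226 V.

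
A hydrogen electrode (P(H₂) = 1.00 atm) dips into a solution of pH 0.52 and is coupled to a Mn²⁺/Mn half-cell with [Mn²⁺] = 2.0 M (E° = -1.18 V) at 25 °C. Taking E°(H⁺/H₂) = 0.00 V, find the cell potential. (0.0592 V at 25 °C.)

1.14 V

The hydrogen couple is the cathode, so E°_cell = 1.18 V; n = 2.
[H⁺] = 10^(−0.52) = 0.30 M, and Q = [Mn²⁺]·P(H₂) / [H⁺]^2 = 21.9.
E = E° − (0.0592/2) log Q = 1.18 − (0.0592/2)(1.341) = 1.140 V.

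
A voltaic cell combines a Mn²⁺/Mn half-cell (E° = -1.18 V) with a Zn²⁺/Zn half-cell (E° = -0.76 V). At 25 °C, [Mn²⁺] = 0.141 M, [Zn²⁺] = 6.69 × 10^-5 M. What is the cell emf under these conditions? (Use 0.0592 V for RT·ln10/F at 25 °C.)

0.322 V

The Zn²⁺/Zn couple has the higher reduction potential and acts as the cathode, so E°_cell = -0.76 − (-1.18) = 0.42 V.
Balancing electrons gives n = 2; the reaction quotient is Q = [Mn²⁺]/[Zn²⁺] = 2110.
At 25 °C, E = E° − (0.0592/n) log Q = 0.42 − (0.0592/2)(3.324) = 0.420 − 0.098 = 0.322 V.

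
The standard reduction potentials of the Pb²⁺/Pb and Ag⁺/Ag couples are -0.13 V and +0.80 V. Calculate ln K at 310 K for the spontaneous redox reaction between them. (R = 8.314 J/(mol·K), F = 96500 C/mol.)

E°_cell = +0.80 − (-0.13) = 0.93 V, with n = 2 electrons transferred.
At equilibrium E = 0, so the Nernst equation gives ln K = nFE°/RT = (2)(96500)(0.93)/((8.314)(310)) = 69.64.

ln K = 69.6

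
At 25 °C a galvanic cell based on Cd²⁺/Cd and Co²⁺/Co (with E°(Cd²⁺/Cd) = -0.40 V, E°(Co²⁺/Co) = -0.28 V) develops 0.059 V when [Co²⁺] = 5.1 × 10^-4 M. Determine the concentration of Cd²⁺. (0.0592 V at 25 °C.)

From the Nernst equation, log Q = n(E° − E)/0.0592 = 2(0.12 − 0.059)/0.0592 = 2.061, so Q = 115.
With Q = [Cd²⁺]/[Co²⁺] and the known concentrations, [Cd²⁺] in the numerator gives [Cd²⁺] = 0.059 M.

0.059 M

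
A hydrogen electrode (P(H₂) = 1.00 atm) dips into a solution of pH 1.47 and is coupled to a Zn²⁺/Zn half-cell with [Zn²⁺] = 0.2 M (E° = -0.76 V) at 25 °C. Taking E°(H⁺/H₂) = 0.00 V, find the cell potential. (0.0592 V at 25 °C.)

The hydrogen couple is the cathode, so E°_cell = 0.76 V; n = 2.
[H⁺] = 10^(−1.47) = 0.034 M, and Q = [Zn²⁺]·P(H₂) / [H⁺]^2 = 174.
E = E° − (0.0592/2) log Q = 0.76 − (0.0592/2)(2.241) = 0.694 V.

0.69 V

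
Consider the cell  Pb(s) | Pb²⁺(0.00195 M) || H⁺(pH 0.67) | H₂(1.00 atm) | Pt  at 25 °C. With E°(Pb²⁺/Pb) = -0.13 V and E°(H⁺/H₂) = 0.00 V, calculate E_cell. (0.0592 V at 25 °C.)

0.17 V

The hydrogen couple is the cathode, so E°_cell = 0.13 V; n = 2.
[H⁺] = 10^(−0.67) = 0.21 M, and Q = [Pb²⁺]·P(H₂) / [H⁺]^2 = 0.0427.
E = E° − (0.0592/2) log Q = 0.13 − (0.0592/2)(-1.370) = 0.171 V.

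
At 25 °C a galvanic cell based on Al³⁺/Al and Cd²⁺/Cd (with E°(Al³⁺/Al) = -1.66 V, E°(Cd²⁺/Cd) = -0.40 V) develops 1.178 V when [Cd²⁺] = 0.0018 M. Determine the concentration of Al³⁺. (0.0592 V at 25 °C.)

1.1 M

From the Nernst equation, log Q = n(E° − E)/0.0592 = 6(1.26 − 1.178)/0.0592 = 8.311, so Q = 2.05 × 10^8.
With Q = [Al³⁺]^2/[Cd²⁺]^3 and the known concentrations, [Al³⁺]^2 in the numerator gives [Al³⁺] = 1.1 M.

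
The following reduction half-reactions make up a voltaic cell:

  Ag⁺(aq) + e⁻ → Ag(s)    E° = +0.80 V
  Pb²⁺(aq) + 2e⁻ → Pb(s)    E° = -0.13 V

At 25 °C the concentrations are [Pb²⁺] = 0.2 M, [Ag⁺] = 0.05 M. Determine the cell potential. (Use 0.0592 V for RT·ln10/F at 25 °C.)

0.874 V

The Ag⁺/Ag couple has the higher reduction potential and acts as the cathode, so E°_cell = +0.80 − (-0.13) = 0.93 V.
Balancing electrons gives n = 2; the reaction quotient is Q = [Pb²⁺]/[Ag⁺]^2 = 80.0.
At 25 °C, E = E° − (0.0592/n) log Q = 0.93 − (0.0592/2)(1.903) = 0.930 − 0.056 = 0.874 V.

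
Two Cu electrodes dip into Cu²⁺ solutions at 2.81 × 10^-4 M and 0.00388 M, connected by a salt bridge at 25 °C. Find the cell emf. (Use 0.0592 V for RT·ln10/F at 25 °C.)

Both half-cells are Cu²⁺/Cu, so E°_cell = 0. The concentrated side is the cathode; the cell reaction moves Cu²⁺ from high to low concentration with n = 2.
Q = [Cu²⁺]_dilute/[Cu²⁺]_conc = 2.81 × 10^-4/0.00388 = 0.0724.
E = 0 − (0.0592/2) log Q = −(0.0592/2)(-1.140) = 0.0337 V.

0.034 V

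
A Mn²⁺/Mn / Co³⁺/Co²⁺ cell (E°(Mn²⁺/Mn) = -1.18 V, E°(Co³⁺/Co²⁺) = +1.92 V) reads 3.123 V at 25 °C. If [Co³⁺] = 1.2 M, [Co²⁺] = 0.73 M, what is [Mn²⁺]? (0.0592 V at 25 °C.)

0.45 M

From the Nernst equation, log Q = n(E° − E)/0.0592 = 2(3.10 − 3.123)/0.0592 = -0.777, so Q = 0.167.
With Q = [Mn²⁺]·[Co²⁺]^2/[Co³⁺]^2 and the known concentrations, [Mn²⁺] in the numerator gives [Mn²⁺] = 0.45 M.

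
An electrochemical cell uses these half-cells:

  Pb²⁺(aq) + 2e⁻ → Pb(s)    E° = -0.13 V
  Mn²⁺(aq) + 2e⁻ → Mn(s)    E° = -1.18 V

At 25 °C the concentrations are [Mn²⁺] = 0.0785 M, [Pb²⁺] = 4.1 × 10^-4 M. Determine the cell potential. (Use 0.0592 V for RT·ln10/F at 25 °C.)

The Pb²⁺/Pb couple has the higher reduction potential and acts as the cathode, so E°_cell = -0.13 − (-1.18) = 1.05 V.
Balancing electrons gives n = 2; the reaction quotient is Q = [Mn²⁺]/[Pb²⁺] = 191.
At 25 °C, E = E° − (0.0592/n) log Q = 1.05 − (0.0592/2)(2.282) = 1.050 − 0.068 = 0.982 V.

0.982 V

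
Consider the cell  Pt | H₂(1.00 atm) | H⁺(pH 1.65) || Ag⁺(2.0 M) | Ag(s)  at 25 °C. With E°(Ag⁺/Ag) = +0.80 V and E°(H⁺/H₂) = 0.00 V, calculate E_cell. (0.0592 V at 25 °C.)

0.92 V

The Ag⁺/Ag couple is the cathode, so E°_cell = 0.80 V; n = 2.
[H⁺] = 10^(−1.65) = 0.022 M, and Q = [H⁺]^2 / ([Ag⁺]^2·P(H₂)) = 1.25 × 10^-4.
E = E° − (0.0592/2) log Q = 0.80 − (0.0592/2)(-3.902) = 0.915 V.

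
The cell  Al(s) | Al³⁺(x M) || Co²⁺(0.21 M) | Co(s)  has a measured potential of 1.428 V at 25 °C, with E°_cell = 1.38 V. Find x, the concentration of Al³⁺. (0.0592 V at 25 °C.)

From the Nernst equation, log Q = n(E° − E)/0.0592 = 6(1.38 − 1.428)/0.0592 = -4.865, so Q = 1.37 × 10^-5.
With Q = [Al³⁺]^2/[Co²⁺]^3 and the known concentrations, [Al³⁺]^2 in the numerator gives [Al³⁺] = 3.6 × 10^-4 M.

3.6 × 10^-4 M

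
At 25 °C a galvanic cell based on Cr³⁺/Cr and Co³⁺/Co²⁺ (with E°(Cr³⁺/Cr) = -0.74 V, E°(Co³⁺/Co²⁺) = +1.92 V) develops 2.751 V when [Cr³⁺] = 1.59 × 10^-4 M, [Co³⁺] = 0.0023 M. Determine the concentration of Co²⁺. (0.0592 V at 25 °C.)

From the Nernst equation, log Q = n(E° − E)/0.0592 = 3(2.66 − 2.751)/0.0592 = -4.611, so Q = 2.45 × 10^-5.
With Q = [Cr³⁺]·[Co²⁺]^3/[Co³⁺]^3 and the known concentrations, [Co²⁺]^3 in the numerator gives [Co²⁺] = 0.0012 M.

0.0012 M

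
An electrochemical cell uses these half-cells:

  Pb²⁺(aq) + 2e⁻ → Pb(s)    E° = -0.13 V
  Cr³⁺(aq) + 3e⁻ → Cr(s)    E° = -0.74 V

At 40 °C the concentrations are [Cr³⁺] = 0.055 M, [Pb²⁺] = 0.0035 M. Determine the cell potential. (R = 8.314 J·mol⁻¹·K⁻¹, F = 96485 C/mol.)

0.560 V

The Pb²⁺/Pb couple has the higher reduction potential and acts as the cathode, so E°_cell = -0.13 − (-0.74) = 0.61 V.
Balancing electrons gives n = 6; the reaction quotient is Q = [Cr³⁺]^2/[Pb²⁺]^3 = 7.06 × 10^4.
E = E° − (RT/nF) ln Q = 0.61 − (8.314×313)/(6×96485) × (11.164) = 0.610 − 0.050 = 0.560 V.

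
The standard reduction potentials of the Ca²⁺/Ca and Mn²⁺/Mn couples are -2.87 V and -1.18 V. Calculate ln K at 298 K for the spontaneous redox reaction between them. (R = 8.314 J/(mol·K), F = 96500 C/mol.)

E°_cell = -1.18 − (-2.87) = 1.69 V, with n = 2 electrons transferred.
At equilibrium E = 0, so the Nernst equation gives ln K = nFE°/RT = (2)(96500)(1.69)/((8.314)(298)) = 131.65.

ln K = 131.6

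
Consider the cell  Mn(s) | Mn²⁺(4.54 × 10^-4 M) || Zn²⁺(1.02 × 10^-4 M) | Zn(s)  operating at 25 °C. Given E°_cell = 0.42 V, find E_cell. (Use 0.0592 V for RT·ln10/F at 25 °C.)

Balancing electrons gives n = 2; the reaction quotient is Q = [Mn²⁺]/[Zn²⁺] = 4.45.
At 25 °C, E = E° − (0.0592/n) log Q = 0.42 − (0.0592/2)(0.648) = 0.420 − 0.019 = 0.401 V.

0.401 V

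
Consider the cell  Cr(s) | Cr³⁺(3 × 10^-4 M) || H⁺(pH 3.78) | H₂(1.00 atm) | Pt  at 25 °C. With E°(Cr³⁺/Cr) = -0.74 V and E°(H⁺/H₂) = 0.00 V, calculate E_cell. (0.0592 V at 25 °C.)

0.59 V

The hydrogen couple is the cathode, so E°_cell = 0.74 V; n = 6.
[H⁺] = 10^(−3.78) = 1.7 × 10^-4 M, and Q = [Cr³⁺]^2·P(H₂)^3 / [H⁺]^6 = 4.31 × 10^15.
E = E° − (0.0592/6) log Q = 0.74 − (0.0592/6)(15.634) = 0.586 V.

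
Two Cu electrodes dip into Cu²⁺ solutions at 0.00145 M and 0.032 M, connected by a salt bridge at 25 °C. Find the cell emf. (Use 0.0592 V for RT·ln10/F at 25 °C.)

0.040 V

Both half-cells are Cu²⁺/Cu, so E°_cell = 0. The concentrated side is the cathode; the cell reaction moves Cu²⁺ from high to low concentration with n = 2.
Q = [Cu²⁺]_dilute/[Cu²⁺]_conc = 0.00145/0.032 = 0.0453.
E = 0 − (0.0592/2) log Q = −(0.0592/2)(-1.344) = 0.0398 V.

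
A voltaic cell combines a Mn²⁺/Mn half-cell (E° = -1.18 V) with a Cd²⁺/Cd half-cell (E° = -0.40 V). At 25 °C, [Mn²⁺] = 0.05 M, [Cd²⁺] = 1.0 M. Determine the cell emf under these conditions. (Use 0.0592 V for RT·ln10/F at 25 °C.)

0.819 V

The Cd²⁺/Cd couple has the higher reduction potential and acts as the cathode, so E°_cell = -0.40 − (-1.18) = 0.78 V.
Balancing electrons gives n = 2; the reaction quotient is Q = [Mn²⁺]/[Cd²⁺] = 0.0500.
At 25 °C, E = E° − (0.0592/n) log Q = 0.78 − (0.0592/2)(-1.301) = 0.780 + 0.039 = 0.819 V.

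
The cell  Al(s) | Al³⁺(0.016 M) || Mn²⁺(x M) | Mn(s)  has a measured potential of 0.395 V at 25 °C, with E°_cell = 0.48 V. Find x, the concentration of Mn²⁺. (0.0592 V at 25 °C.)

From the Nernst equation, log Q = n(E° − E)/0.0592 = 6(0.48 − 0.395)/0.0592 = 8.615, so Q = 4.12 × 10^8.
With Q = [Al³⁺]^2/[Mn²⁺]^3 and the known concentrations, [Mn²⁺]^3 in the denominator gives [Mn²⁺] = 8.5 × 10^-5 M.

8.5 × 10^-5 M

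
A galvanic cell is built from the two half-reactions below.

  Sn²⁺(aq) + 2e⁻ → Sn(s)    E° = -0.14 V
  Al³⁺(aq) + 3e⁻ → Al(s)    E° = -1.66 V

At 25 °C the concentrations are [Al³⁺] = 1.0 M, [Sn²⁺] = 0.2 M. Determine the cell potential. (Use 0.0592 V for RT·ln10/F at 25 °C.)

1.50 V

The Sn²⁺/Sn couple has the higher reduction potential and acts as the cathode, so E°_cell = -0.14 − (-1.66) = 1.52 V.
Balancing electrons gives n = 6; the reaction quotient is Q = [Al³⁺]^2/[Sn²⁺]^3 = 125.
At 25 °C, E = E° − (0.0592/n) log Q = 1.52 − (0.0592/6)(2.097) = 1.520 − 0.021 = 1.499 V.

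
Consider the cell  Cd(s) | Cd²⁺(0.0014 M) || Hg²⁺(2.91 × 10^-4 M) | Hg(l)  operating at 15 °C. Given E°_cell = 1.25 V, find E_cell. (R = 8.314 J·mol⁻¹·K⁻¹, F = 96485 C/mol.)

1.23 V

Balancing electrons gives n = 2; the reaction quotient is Q = [Cd²⁺]/[Hg²⁺] = 4.81.
E = E° − (RT/nF) ln Q = 1.25 − (8.314×288)/(2×96485) × (1.571) = 1.250 − 0.019 = 1.231 V.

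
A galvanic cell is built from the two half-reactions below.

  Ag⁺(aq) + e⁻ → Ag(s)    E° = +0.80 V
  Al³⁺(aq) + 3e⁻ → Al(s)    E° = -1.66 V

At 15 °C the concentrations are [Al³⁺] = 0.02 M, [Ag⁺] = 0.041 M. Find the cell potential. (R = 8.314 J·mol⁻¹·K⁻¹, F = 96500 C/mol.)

The Ag⁺/Ag couple has the higher reduction potential and acts as the cathode, so E°_cell = +0.80 − (-1.66) = 2.46 V.
Balancing electrons gives n = 3; the reaction quotient is Q = [Al³⁺]/[Ag⁺]^3 = 290.
E = E° − (RT/nF) ln Q = 2.46 − (8.314×288)/(3×96500) × (5.671) = 2.460 − 0.047 = 2.413 V.

2.41 V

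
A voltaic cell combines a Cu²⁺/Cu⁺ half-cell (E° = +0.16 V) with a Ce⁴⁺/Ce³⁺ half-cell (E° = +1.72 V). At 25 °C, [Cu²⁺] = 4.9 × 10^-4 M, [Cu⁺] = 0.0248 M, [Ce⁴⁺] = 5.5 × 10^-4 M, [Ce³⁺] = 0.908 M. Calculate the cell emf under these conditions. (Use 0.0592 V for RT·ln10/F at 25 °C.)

1.47 V

The Ce⁴⁺/Ce³⁺ couple has the higher reduction potential and acts as the cathode, so E°_cell = +1.72 − (+0.16) = 1.56 V.
Balancing electrons gives n = 1; the reaction quotient is Q = [Cu²⁺]·[Ce³⁺]/([Cu⁺]·[Ce⁴⁺]) = 32.6.
At 25 °C, E = E° − (0.0592/n) log Q = 1.56 − (0.0592/1)(1.513) = 1.560 − 0.090 = 1.470 V.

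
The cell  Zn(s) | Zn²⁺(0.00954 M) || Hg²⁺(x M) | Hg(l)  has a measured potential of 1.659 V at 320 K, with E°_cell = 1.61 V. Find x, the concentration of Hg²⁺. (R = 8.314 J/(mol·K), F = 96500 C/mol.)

From the Nernst equation, ln Q = nF(E° − E)/RT = 2×96500×(1.61 − 1.659)/(8.314×320) = -3.555, so Q = 0.0286.
With Q = [Zn²⁺]/[Hg²⁺] and the known concentrations, [Hg²⁺] in the denominator gives [Hg²⁺] = 0.33 M.

0.33 M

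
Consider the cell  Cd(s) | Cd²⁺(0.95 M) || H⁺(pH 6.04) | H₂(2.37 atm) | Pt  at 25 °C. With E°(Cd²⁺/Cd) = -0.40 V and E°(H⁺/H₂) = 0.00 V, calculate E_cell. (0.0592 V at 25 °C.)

0.032 V

The hydrogen couple is the cathode, so E°_cell = 0.40 V; n = 2.
[H⁺] = 10^(−6.04) = 9.1 × 10^-7 M, and Q = [Cd²⁺]·P(H₂) / [H⁺]^2 = 2.71 × 10^12.
E = E° − (0.0592/2) log Q = 0.40 − (0.0592/2)(12.432) = 0.032 V.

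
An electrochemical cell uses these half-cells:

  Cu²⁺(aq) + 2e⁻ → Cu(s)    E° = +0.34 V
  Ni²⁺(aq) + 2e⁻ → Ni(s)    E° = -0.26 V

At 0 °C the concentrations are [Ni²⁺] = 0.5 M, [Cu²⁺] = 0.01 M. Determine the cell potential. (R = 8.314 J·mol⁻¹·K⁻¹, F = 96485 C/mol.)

0.554 V

The Cu²⁺/Cu couple has the higher reduction potential and acts as the cathode, so E°_cell = +0.34 − (-0.26) = 0.60 V.
Balancing electrons gives n = 2; the reaction quotient is Q = [Ni²⁺]/[Cu²⁺] = 50.0.
E = E° − (RT/nF) ln Q = 0.60 − (8.314×273)/(2×96485) × (3.912) = 0.600 − 0.046 = 0.554 V.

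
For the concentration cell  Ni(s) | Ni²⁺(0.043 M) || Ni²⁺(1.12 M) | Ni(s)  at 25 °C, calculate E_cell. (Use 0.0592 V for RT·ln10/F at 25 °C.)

Both half-cells are Ni²⁺/Ni, so E°_cell = 0. The concentrated side is the cathode; the cell reaction moves Ni²⁺ from high to low concentration with n = 2.
Q = [Ni²⁺]_dilute/[Ni²⁺]_conc = 0.043/1.12 = 0.0384.
E = 0 − (0.0592/2) log Q = −(0.0592/2)(-1.416) = 0.0419 V.

0.042 V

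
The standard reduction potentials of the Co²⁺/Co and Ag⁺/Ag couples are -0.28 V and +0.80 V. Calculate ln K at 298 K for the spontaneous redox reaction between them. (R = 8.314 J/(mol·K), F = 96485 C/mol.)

ln K = 84.1

E°_cell = +0.80 − (-0.28) = 1.08 V, with n = 2 electrons transferred.
At equilibrium E = 0, so the Nernst equation gives ln K = nFE°/RT = (2)(96485)(1.08)/((8.314)(298)) = 84.12.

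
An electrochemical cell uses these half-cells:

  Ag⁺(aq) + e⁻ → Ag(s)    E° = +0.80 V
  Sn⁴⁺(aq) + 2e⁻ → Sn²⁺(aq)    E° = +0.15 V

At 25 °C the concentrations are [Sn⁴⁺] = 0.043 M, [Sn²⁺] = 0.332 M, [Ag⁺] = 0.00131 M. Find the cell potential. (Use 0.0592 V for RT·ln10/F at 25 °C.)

0.506 V

The Ag⁺/Ag couple has the higher reduction potential and acts as the cathode, so E°_cell = +0.80 − (+0.15) = 0.65 V.
Balancing electrons gives n = 2; the reaction quotient is Q = [Sn⁴⁺]/([Sn²⁺]·[Ag⁺]^2) = 7.55 × 10^4.
At 25 °C, E = E° − (0.0592/n) log Q = 0.65 − (0.0592/2)(4.878) = 0.650 − 0.144 = 0.506 V.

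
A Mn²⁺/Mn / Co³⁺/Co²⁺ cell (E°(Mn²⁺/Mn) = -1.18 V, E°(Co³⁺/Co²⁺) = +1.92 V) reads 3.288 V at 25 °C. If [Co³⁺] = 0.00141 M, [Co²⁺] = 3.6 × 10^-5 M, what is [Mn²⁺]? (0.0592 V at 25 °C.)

6.8 × 10^-4 M

From the Nernst equation, log Q = n(E° − E)/0.0592 = 2(3.10 − 3.288)/0.0592 = -6.351, so Q = 4.45 × 10^-7.
With Q = [Mn²⁺]·[Co²⁺]^2/[Co³⁺]^2 and the known concentrations, [Mn²⁺] in the numerator gives [Mn²⁺] = 6.8 × 10^-4 M.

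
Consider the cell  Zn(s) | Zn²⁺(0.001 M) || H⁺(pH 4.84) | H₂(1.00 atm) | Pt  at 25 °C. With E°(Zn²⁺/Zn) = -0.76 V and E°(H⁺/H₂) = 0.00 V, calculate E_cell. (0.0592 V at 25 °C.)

The hydrogen couple is the cathode, so E°_cell = 0.76 V; n = 2.
[H⁺] = 10^(−4.84) = 1.4 × 10^-5 M, and Q = [Zn²⁺]·P(H₂) / [H⁺]^2 = 4.79 × 10^6.
E = E° − (0.0592/2) log Q = 0.76 − (0.0592/2)(6.680) = 0.562 V.

0.56 V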